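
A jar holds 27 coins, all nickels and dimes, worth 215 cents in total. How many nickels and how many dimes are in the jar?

nickels: 11, dimes: 16

Let n = nickels, d = dimes.
  d + n = 27
  5n + 10d = 215
From equation 1: n = 27 − d.
Substitute into equation 2 and solve: d = 16.
Then n = 11.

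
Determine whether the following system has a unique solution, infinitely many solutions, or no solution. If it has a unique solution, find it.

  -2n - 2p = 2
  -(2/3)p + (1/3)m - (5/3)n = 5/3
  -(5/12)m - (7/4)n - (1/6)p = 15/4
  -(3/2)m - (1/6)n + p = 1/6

no solution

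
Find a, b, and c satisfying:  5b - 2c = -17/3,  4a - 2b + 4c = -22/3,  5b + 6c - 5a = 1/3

Row-reduce the augmented matrix:
Swap R1 and R2.
R1 ← R1 / (4).
R3 ← R3 + 5·R1.
R2 ← R2 / (5).
R1 ← R1 + 1/2·R2.
R3 ← R3 − 5/2·R2.
R3 ← R3 / (12).
R1 ← R1 − 4/5·R3.
R2 ← R2 + 2/5·R3.
Reading off the reduced rows gives a = -2, b = -4/3, c = -1/2.

a = -2, b = -4/3, c = -1/2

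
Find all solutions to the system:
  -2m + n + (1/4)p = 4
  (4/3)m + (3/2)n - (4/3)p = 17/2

Row-reduce:
R1 ← R1 / (-2).
R2 ← R2 − 4/3·R1.
R2 ← R2 / (13/6).
R1 ← R1 + 1/2·R2.
Rank is 2 with 3 unknowns, leaving p free.

infinitely many solutions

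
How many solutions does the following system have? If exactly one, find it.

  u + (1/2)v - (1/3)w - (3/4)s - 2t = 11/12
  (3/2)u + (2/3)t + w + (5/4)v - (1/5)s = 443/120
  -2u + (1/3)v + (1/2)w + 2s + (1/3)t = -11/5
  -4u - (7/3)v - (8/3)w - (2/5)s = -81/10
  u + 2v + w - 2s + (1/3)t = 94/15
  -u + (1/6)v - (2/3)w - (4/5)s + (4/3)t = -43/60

Row-reduce the augmented matrix:
R2 ← R2 − 3/2·R1.
R3 ← R3 + 2·R1.
R4 ← R4 + 4·R1.
R5 ← R5 − 1·R1.
R6 ← R6 + 1·R1.
R2 ← R2 / (1/2).
R1 ← R1 − 1/2·R2.
R3 ← R3 − 4/3·R2.
R4 ← R4 + 1/3·R2.
R5 ← R5 − 3/2·R2.
R6 ← R6 − 2/3·R2.
R3 ← R3 / (-25/6).
R1 ← R1 + 11/6·R3.
R2 ← R2 − 3·R3.
R4 ← R4 + 3·R3.
R5 ← R5 + 19/6·R3.
R6 ← R6 + 3·R3.
R4 ← R4 / (-2051/1500).
R1 ← R1 + 2429/3000·R4.
R2 ← R2 − 217/500·R4.
R3 ← R3 − 59/125·R4.
R5 ← R5 + 7591/3000·R4.
R6 ← R6 + 2051/1500·R4.
R5 ← R5 / (-12473/2051).
R1 ← R1 + 1928/879·R5.
R2 ← R2 + 304/293·R5.
R3 ← R3 − 9538/2051·R5.
R4 ← R4 + 18560/6153·R5.
R6 reduces to 0 = 0, so the extra equation is consistent.
Reading off the reduced rows gives u = 2/5, v = 1/2, w = 11/5, s = -4/3, t = 0.

u = 2/5, v = 1/2, w = 11/5, s = -4/3, t = 0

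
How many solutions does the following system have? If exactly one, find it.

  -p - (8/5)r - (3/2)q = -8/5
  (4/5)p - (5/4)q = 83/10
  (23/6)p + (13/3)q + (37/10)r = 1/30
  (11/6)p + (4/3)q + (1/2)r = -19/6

p = 1, q = -6, r = 6

Row-reduce the augmented matrix:
R1 ← R1 / (-1).
R2 ← R2 − 4/5·R1.
R3 ← R3 − 23/6·R1.
R4 ← R4 − 11/6·R1.
R2 ← R2 / (-49/20).
R1 ← R1 − 3/2·R2.
R3 ← R3 + 17/12·R2.
R4 ← R4 + 17/12·R2.
R3 ← R3 / (-2489/1470).
R1 ← R1 − 40/49·R3.
R2 ← R2 − 128/245·R3.
R4 ← R4 + 2489/1470·R3.
R4 reduces to 0 = 0, so the extra equation is consistent.
Reading off the reduced rows gives p = 1, q = -6, r = 6.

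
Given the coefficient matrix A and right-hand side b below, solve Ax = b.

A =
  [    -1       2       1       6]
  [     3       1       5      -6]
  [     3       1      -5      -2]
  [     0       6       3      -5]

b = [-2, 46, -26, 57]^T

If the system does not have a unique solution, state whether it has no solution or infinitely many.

x_1 = -2, x_2 = 4, x_3 = 6, x_4 = -3

Row-reduce the augmented matrix:
R1 ← R1 / (-1).
R2 ← R2 − 3·R1.
R3 ← R3 − 3·R1.
R2 ← R2 / (7).
R1 ← R1 + 2·R2.
R3 ← R3 − 7·R2.
R4 ← R4 − 6·R2.
R3 ← R3 / (-10).
R1 ← R1 − 9/7·R3.
R2 ← R2 − 8/7·R3.
R4 ← R4 + 27/7·R3.
R4 ← R4 / (-589/35).
R1 ← R1 + 72/35·R4.
R2 ← R2 − 76/35·R4.
R3 ← R3 + 2/5·R4.
Reading off the reduced rows gives x_1 = -2, x_2 = 4, x_3 = 6, x_4 = -3.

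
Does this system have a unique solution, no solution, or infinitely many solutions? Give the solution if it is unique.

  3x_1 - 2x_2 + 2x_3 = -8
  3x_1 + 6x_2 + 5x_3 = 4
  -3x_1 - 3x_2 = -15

x_1 = 2, x_2 = 3, x_3 = -4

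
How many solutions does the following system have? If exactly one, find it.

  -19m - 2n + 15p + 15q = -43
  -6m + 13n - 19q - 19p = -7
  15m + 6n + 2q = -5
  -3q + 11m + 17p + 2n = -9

m = 1, n = -3, p = -1, q = -1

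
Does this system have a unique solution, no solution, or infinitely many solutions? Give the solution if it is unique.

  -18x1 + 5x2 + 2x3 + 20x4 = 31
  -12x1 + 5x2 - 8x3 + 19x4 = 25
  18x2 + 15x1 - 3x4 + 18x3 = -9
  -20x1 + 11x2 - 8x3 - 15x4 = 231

Row-reduce the augmented matrix:
R1 ← R1 / (-18).
R2 ← R2 + 12·R1.
R3 ← R3 − 15·R1.
R4 ← R4 + 20·R1.
R2 ← R2 / (5/3).
R1 ← R1 + 5/18·R2.
R3 ← R3 − 133/6·R2.
R4 ← R4 − 49/9·R2.
R3 ← R3 / (719/5).
R1 ← R1 + 5/3·R3.
R2 ← R2 + 28/5·R3.
R4 ← R4 − 304/15·R3.
R4 ← R4 / (-33820/719).
R1 ← R1 + 634/719·R4.
R2 ← R2 − 717/719·R4.
R3 ← R3 + 617/1438·R4.
Reading off the reduced rows gives x1 = -5, x2 = 5, x3 = -2, x4 = -4.

x1 = -5, x2 = 5, x3 = -2, x4 = -4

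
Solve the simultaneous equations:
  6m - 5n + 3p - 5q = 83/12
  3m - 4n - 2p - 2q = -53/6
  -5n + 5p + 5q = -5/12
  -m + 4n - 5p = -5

Row-reduce the augmented matrix:
R1 ← R1 / (6).
R2 ← R2 − 3·R1.
R4 ← R4 + 1·R1.
R2 ← R2 / (-3/2).
R1 ← R1 + 5/6·R2.
R3 ← R3 + 5·R2.
R4 ← R4 − 19/6·R2.
R3 ← R3 / (50/3).
R1 ← R1 − 22/9·R3.
R2 ← R2 − 7/3·R3.
R4 ← R4 + 107/9·R3.
R4 ← R4 / (13/5).
R1 ← R1 + 8/5·R4.
R2 ← R2 + 4/5·R4.
R3 ← R3 − 1/5·R4.
Reading off the reduced rows gives m = 3/2, n = 9/4, p = 5/2, q = -1/3.

m = 3/2, n = 9/4, p = 5/2, q = -1/3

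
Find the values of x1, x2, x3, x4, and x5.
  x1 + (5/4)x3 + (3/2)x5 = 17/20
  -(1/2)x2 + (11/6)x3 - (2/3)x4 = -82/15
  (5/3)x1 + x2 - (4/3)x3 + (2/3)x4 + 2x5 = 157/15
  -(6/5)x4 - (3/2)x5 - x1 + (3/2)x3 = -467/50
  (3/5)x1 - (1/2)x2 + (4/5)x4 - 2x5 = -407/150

x1 = 8/5, x2 = -1/3, x3 = -3, x4 = 1/5, x5 = 2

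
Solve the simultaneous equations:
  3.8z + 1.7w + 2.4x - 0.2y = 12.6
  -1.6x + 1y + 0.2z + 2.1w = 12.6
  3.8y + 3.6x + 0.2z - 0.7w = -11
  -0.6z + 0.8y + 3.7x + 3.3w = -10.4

x = -4, y = 1, z = 5, w = 2

Row-reduce the augmented matrix:
R1 ← R1 / (12/5).
R2 ← R2 + 8/5·R1.
R3 ← R3 − 18/5·R1.
R4 ← R4 − 37/10·R1.
R2 ← R2 / (13/15).
R1 ← R1 + 1/12·R2.
R3 ← R3 − 41/10·R2.
R4 ← R4 − 133/120·R2.
R3 ← R3 / (-1198/65).
R1 ← R1 − 24/13·R3.
R2 ← R2 − 41/13·R3.
R4 ← R4 + 647/65·R3.
R4 ← R4 / (157187/23960).
R1 ← R1 + 2009/2396·R4.
R2 ← R2 − 1335/2396·R4.
R3 ← R3 − 2411/2396·R4.
Reading off the reduced rows gives x = -4, y = 1, z = 5, w = 2.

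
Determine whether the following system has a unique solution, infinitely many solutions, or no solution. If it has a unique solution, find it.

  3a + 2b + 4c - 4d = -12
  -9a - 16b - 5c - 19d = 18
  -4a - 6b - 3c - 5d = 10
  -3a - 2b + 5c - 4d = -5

Row-reduce:
R1 ← R1 / (3).
R2 ← R2 + 9·R1.
R3 ← R3 + 4·R1.
R4 ← R4 + 3·R1.
R2 ← R2 / (-10).
R1 ← R1 − 2/3·R2.
R3 ← R3 + 10/3·R2.
Swap R3 and R4.
R3 ← R3 / (9).
R1 ← R1 − 9/5·R3.
R2 ← R2 + 7/10·R3.
Rank is 3 with 4 unknowns, leaving d free.

infinitely many solutions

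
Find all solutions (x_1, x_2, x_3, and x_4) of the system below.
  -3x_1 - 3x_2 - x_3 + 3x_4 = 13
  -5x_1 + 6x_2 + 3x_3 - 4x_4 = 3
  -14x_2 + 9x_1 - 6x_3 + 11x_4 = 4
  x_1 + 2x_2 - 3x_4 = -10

Row-reduce:
R1 ← R1 / (-3).
R2 ← R2 + 5·R1.
R3 ← R3 − 9·R1.
R4 ← R4 − 1·R1.
R2 ← R2 / (11).
R1 ← R1 − 1·R2.
R3 ← R3 + 23·R2.
R4 ← R4 − 1·R2.
R3 ← R3 / (25/33).
R1 ← R1 + 1/11·R3.
R2 ← R2 − 14/33·R3.
R4 ← R4 + 25/33·R3.
Rank is 3 with 4 unknowns, leaving x_4 free.

infinitely many solutions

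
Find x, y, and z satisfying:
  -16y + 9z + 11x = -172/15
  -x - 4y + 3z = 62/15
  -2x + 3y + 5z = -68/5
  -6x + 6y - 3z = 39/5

x = -7/3, y = -11/5, z = -7/3

Row-reduce the augmented matrix:
R1 ← R1 / (11).
R2 ← R2 + 1·R1.
R3 ← R3 + 2·R1.
R4 ← R4 + 6·R1.
R2 ← R2 / (-60/11).
R1 ← R1 + 16/11·R2.
R3 ← R3 − 1/11·R2.
R4 ← R4 + 30/11·R2.
R3 ← R3 / (67/10).
R1 ← R1 + 1/5·R3.
R2 ← R2 + 7/10·R3.
R4 reduces to 0 = 0, so the extra equation is consistent.
Reading off the reduced rows gives x = -7/3, y = -11/5, z = -7/3.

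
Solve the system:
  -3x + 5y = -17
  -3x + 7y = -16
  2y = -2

Row-reduce:
R1 ← R1 / (-3).
R2 ← R2 + 3·R1.
R2 ← R2 / (2).
R1 ← R1 + 5/3·R2.
R3 ← R3 − 2·R2.
Row 3 reduces to 0 = -3, a contradiction. The system is inconsistent.

no solution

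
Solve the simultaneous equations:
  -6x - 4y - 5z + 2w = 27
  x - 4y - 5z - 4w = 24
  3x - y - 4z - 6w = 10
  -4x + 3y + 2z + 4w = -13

x = -3, y = -5, z = 1, w = -3

Row-reduce the augmented matrix:
R1 ← R1 / (-6).
R2 ← R2 − 1·R1.
R3 ← R3 − 3·R1.
R4 ← R4 + 4·R1.
R2 ← R2 / (-14/3).
R1 ← R1 − 2/3·R2.
R3 ← R3 + 3·R2.
R4 ← R4 − 17/3·R2.
R3 ← R3 / (-11/4).
R2 ← R2 − 5/4·R3.
R4 ← R4 + 7/4·R3.
R4 ← R4 / (-8/77).
R1 ← R1 + 6/7·R4.
R2 ← R2 + 32/77·R4.
R3 ← R3 − 74/77·R4.
Reading off the reduced rows gives x = -3, y = -5, z = 1, w = -3.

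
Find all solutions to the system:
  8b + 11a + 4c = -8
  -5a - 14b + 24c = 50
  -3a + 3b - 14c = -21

infinitely many solutions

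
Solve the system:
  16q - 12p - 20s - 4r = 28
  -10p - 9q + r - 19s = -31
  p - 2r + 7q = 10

infinitely many solutions

Row-reduce:
R1 ← R1 / (-12).
R2 ← R2 + 10·R1.
R3 ← R3 − 1·R1.
R2 ← R2 / (-67/3).
R1 ← R1 + 4/3·R2.
R3 ← R3 − 25/3·R2.
R3 ← R3 / (-48/67).
R1 ← R1 − 5/67·R3.
R2 ← R2 + 13/67·R3.
Rank is 3 with 4 unknowns, leaving s free.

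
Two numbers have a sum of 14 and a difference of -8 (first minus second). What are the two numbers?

Let x = first number, y = second number.
  x + y = 14
  x - y = -8
Row-reduce the augmented matrix:
R2 ← R2 − 1·R1.
R2 ← R2 / (-2).
R1 ← R1 − 1·R2.
Reading off the reduced rows gives x = 3, y = 11.

first number: 3, second number: 11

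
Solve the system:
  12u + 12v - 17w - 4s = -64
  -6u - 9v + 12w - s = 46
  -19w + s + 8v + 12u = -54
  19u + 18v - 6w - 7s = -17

u = 3, v = -2, w = 4, s = 2

Row-reduce the augmented matrix:
R1 ← R1 / (12).
R2 ← R2 + 6·R1.
R3 ← R3 − 12·R1.
R4 ← R4 − 19·R1.
R2 ← R2 / (-3).
R1 ← R1 − 1·R2.
R3 ← R3 + 4·R2.
R4 ← R4 + 1·R2.
R3 ← R3 / (-20/3).
R1 ← R1 + 1/4·R3.
R2 ← R2 + 7/6·R3.
R4 ← R4 − 79/4·R3.
R4 ← R4 / (6479/240).
R1 ← R1 + 401/240·R4.
R2 ← R2 + 23/40·R4.
R3 ← R3 + 27/20·R4.
Reading off the reduced rows gives u = 3, v = -2, w = 4, s = 2.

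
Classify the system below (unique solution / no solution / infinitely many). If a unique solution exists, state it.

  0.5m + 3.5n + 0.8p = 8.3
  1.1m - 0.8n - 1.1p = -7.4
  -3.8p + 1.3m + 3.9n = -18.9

Row-reduce the augmented matrix:
R1 ← R1 / (1/2).
R2 ← R2 − 11/10·R1.
R3 ← R3 − 13/10·R1.
R2 ← R2 / (-17/2).
R1 ← R1 − 7·R2.
R3 ← R3 + 26/5·R2.
R3 ← R3 / (-8777/2125).
R1 ← R1 + 321/425·R3.
R2 ← R2 − 143/425·R3.
Reading off the reduced rows gives m = 0, n = 1, p = 6.

m = 0, n = 1, p = 6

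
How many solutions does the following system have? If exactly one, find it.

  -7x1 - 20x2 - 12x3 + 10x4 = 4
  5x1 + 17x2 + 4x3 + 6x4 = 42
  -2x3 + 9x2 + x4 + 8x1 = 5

infinitely many solutions

Row-reduce:
R1 ← R1 / (-7).
R2 ← R2 − 5·R1.
R3 ← R3 − 8·R1.
R2 ← R2 / (19/7).
R1 ← R1 − 20/7·R2.
R3 ← R3 + 97/7·R2.
R3 ← R3 / (-742/19).
R1 ← R1 − 124/19·R3.
R2 ← R2 + 32/19·R3.
Rank is 3 with 4 unknowns, leaving x4 free.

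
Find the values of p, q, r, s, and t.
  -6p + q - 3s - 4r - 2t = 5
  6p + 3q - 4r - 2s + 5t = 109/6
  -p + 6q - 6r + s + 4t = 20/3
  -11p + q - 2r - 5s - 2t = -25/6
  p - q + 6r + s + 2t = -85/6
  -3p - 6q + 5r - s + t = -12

p = 3/2, q = -1/2, r = -7/3, s = -3/2, t = -1/3

Row-reduce the augmented matrix:
R1 ← R1 / (-6).
R2 ← R2 − 6·R1.
R3 ← R3 + 1·R1.
R4 ← R4 + 11·R1.
R5 ← R5 − 1·R1.
R6 ← R6 + 3·R1.
R2 ← R2 / (4).
R1 ← R1 + 1/6·R2.
R3 ← R3 − 35/6·R2.
R4 ← R4 + 5/6·R2.
R5 ← R5 + 5/6·R2.
R6 ← R6 + 13/2·R2.
R3 ← R3 / (19/3).
R1 ← R1 − 1/3·R3.
R2 ← R2 + 2·R3.
R4 ← R4 − 11/3·R3.
R5 ← R5 − 11/3·R3.
R6 ← R6 + 6·R3.
R4 ← R4 / (-107/19).
R1 ← R1 + 13/76·R4.
R2 ← R2 − 29/19·R4.
R3 ← R3 − 211/152·R4.
R5 ← R5 + 107/19·R4.
R6 ← R6 − 107/152·R4.
Swap R5 and R6.
R5 ← R5 / (57/8).
R1 ← R1 − 167/428·R5.
R2 ← R2 − 146/107·R5.
R3 ← R3 − 483/856·R5.
R4 ← R4 + 44/107·R5.
R6 reduces to 0 = 0, so the extra equation is consistent.
Reading off the reduced rows gives p = 3/2, q = -1/2, r = -7/3, s = -3/2, t = -1/3.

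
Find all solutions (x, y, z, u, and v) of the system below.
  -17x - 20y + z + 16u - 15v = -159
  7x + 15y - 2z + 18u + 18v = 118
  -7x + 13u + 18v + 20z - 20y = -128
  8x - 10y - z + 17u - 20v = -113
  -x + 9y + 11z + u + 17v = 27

x = 1, y = 3, z = -6, u = -1, v = 4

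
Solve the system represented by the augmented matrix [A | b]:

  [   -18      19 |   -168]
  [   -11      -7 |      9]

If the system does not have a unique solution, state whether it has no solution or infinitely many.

x_1 = 3, x_2 = -6

Row-reduce the augmented matrix:
R1 ← R1 / (-18).
R2 ← R2 + 11·R1.
R2 ← R2 / (-335/18).
R1 ← R1 + 19/18·R2.
Reading off the reduced rows gives x_1 = 3, x_2 = -6.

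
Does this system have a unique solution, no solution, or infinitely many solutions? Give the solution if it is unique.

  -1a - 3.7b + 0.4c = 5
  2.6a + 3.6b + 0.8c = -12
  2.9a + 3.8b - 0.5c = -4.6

a = 0, b = -2, c = -6

Row-reduce the augmented matrix:
R1 ← R1 / (-1).
R2 ← R2 − 13/5·R1.
R3 ← R3 − 29/10·R1.
R2 ← R2 / (-301/50).
R1 ← R1 − 37/10·R2.
R3 ← R3 + 693/100·R2.
R3 ← R3 / (-627/430).
R1 ← R1 − 220/301·R3.
R2 ← R2 + 92/301·R3.
Reading off the reduced rows gives a = 0, b = -2, c = -6.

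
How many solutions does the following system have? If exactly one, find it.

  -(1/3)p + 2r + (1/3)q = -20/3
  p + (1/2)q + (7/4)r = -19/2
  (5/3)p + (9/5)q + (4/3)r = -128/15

Row-reduce the augmented matrix:
R1 ← R1 / (-1/3).
R2 ← R2 − 1·R1.
R3 ← R3 − 5/3·R1.
R2 ← R2 / (3/2).
R1 ← R1 + 1·R2.
R3 ← R3 − 52/15·R2.
R3 ← R3 / (-296/45).
R1 ← R1 + 5/6·R3.
R2 ← R2 − 31/6·R3.
Reading off the reduced rows gives p = -3, q = 1, r = -4.

p = -3, q = 1, r = -4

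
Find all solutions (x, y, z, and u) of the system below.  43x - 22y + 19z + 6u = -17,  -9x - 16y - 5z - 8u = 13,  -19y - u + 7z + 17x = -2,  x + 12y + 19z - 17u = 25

infinitely many solutions

Row-reduce:
R1 ← R1 / (43).
R2 ← R2 + 9·R1.
R3 ← R3 − 17·R1.
R4 ← R4 − 1·R1.
R2 ← R2 / (-886/43).
R1 ← R1 + 22/43·R2.
R3 ← R3 + 443/43·R2.
R4 ← R4 − 538/43·R2.
Swap R3 and R4.
R3 ← R3 / (7946/443).
R1 ← R1 − 207/443·R3.
R2 ← R2 − 22/443·R3.
Rank is 3 with 4 unknowns, leaving u free.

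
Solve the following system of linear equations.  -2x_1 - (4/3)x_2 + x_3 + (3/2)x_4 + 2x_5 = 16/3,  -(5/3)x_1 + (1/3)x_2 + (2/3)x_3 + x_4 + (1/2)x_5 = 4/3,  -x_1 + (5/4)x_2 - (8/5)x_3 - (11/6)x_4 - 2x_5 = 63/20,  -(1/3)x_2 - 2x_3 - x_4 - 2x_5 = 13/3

Row-reduce:
R1 ← R1 / (-2).
R2 ← R2 + 5/3·R1.
R3 ← R3 + 1·R1.
R2 ← R2 / (13/9).
R1 ← R1 − 2/3·R2.
R3 ← R3 − 23/12·R2.
R4 ← R4 + 1/3·R2.
R3 ← R3 / (-977/520).
R1 ← R1 + 11/26·R3.
R2 ← R2 + 3/26·R3.
R4 ← R4 + 53/26·R3.
R4 ← R4 / (4060/2931).
R1 ← R1 + 374/2931·R4.
R2 ← R2 + 34/977·R4.
R3 ← R3 − 7025/5862·R4.
Rank is 4 with 5 unknowns, leaving x_5 free.

infinitely many solutions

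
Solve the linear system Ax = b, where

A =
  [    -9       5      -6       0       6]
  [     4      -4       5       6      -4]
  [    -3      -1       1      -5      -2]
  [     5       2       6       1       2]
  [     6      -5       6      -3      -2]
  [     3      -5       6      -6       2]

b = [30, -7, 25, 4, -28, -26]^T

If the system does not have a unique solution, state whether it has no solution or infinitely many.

x_1 = -6, x_2 = 6, x_3 = 5, x_4 = 0, x_5 = -4

Row-reduce the augmented matrix:
R1 ← R1 / (-9).
R2 ← R2 − 4·R1.
R3 ← R3 + 3·R1.
R4 ← R4 − 5·R1.
R5 ← R5 − 6·R1.
R6 ← R6 − 3·R1.
R2 ← R2 / (-16/9).
R1 ← R1 + 5/9·R2.
R3 ← R3 + 8/3·R2.
R4 ← R4 − 43/9·R2.
R5 ← R5 + 5/3·R2.
R6 ← R6 + 10/3·R2.
R3 ← R3 / (-1/2).
R1 ← R1 + 1/16·R3.
R2 ← R2 + 21/16·R3.
R4 ← R4 − 143/16·R3.
R5 ← R5 + 3/16·R3.
R6 ← R6 + 3/8·R3.
R4 ← R4 / (-1865/8).
R1 ← R1 + 1/8·R4.
R2 ← R2 − 267/8·R4.
R3 ← R3 − 28·R4.
R5 ← R5 + 27/8·R4.
R6 ← R6 + 27/4·R4.
R5 ← R5 / (8378/1865).
R1 ← R1 − 34/1865·R5.
R2 ← R2 − 2112/1865·R5.
R3 ← R3 + 156/1865·R5.
R4 ← R4 − 272/1865·R5.
R6 ← R6 − 16756/1865·R5.
R6 reduces to 0 = 0, so the extra equation is consistent.
Reading off the reduced rows gives x_1 = -6, x_2 = 6, x_3 = 5, x_4 = 0, x_5 = -4.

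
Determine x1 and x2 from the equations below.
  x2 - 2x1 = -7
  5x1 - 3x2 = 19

Row-reduce the augmented matrix:
R1 ← R1 / (-2).
R2 ← R2 − 5·R1.
R2 ← R2 / (-1/2).
R1 ← R1 + 1/2·R2.
Reading off the reduced rows gives x1 = 2, x2 = -3.

x1 = 2, x2 = -3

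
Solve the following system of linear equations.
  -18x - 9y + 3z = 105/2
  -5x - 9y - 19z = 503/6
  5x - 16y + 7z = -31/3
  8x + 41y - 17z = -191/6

Row-reduce the augmented matrix:
R1 ← R1 / (-18).
R2 ← R2 + 5·R1.
R3 ← R3 − 5·R1.
R4 ← R4 − 8·R1.
R2 ← R2 / (-13/2).
R1 ← R1 − 1/2·R2.
R3 ← R3 + 37/2·R2.
R4 ← R4 − 37·R2.
R3 ← R3 / (2507/39).
R1 ← R1 + 22/13·R3.
R2 ← R2 − 119/39·R3.
R4 ← R4 + 5014/39·R3.
R4 reduces to 0 = 0, so the extra equation is consistent.
Reading off the reduced rows gives x = -8/3, y = -3/2, z = -3.

x = -8/3, y = -3/2, z = -3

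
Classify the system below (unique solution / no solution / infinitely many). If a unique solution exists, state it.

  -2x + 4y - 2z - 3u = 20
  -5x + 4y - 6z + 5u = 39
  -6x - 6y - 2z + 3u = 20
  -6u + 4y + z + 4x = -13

x = -5, y = 2, z = -1, u = 0

Row-reduce the augmented matrix:
R1 ← R1 / (-2).
R2 ← R2 + 5·R1.
R3 ← R3 + 6·R1.
R4 ← R4 − 4·R1.
R2 ← R2 / (-6).
R1 ← R1 + 2·R2.
R3 ← R3 + 18·R2.
R4 ← R4 − 12·R2.
R3 ← R3 / (7).
R1 ← R1 − 4/3·R3.
R2 ← R2 − 1/6·R3.
R4 ← R4 + 5·R3.
R4 ← R4 / (-73/14).
R1 ← R1 − 46/21·R4.
R2 ← R2 + 31/21·R4.
R3 ← R3 + 51/14·R4.
Reading off the reduced rows gives x = -5, y = 2, z = -1, u = 0.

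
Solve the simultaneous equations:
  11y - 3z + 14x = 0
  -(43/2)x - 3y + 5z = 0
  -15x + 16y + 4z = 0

infinitely many solutions

Row-reduce:
R1 ← R1 / (14).
R2 ← R2 + 43/2·R1.
R3 ← R3 + 15·R1.
R2 ← R2 / (389/28).
R1 ← R1 − 11/14·R2.
R3 ← R3 − 389/14·R2.
Rank is 2 with 3 unknowns, leaving z free.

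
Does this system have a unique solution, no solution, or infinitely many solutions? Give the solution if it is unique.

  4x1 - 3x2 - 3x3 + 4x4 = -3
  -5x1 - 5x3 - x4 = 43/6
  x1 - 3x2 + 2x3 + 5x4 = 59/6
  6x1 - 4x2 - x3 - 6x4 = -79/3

Row-reduce the augmented matrix:
R1 ← R1 / (4).
R2 ← R2 + 5·R1.
R3 ← R3 − 1·R1.
R4 ← R4 − 6·R1.
R2 ← R2 / (-15/4).
R1 ← R1 + 3/4·R2.
R3 ← R3 + 9/4·R2.
R4 ← R4 − 1/2·R2.
R3 ← R3 / (8).
R1 ← R1 − 1·R3.
R2 ← R2 − 7/3·R3.
R4 ← R4 − 7/3·R3.
R4 ← R4 / (-179/15).
R2 ← R2 + 23/15·R4.
R3 ← R3 − 1/5·R4.
Reading off the reduced rows gives x1 = -5/2, x2 = -1/3, x3 = 2/3, x4 = 2.

x1 = -5/2, x2 = -1/3, x3 = 2/3, x4 = 2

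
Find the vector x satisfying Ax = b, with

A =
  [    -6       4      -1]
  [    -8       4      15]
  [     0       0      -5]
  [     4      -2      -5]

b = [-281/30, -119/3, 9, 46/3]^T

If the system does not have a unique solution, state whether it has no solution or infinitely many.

x_1 = 3/4, x_2 = -5/3, x_3 = -9/5

Row-reduce the augmented matrix:
R1 ← R1 / (-6).
R2 ← R2 + 8·R1.
R4 ← R4 − 4·R1.
R2 ← R2 / (-4/3).
R1 ← R1 + 2/3·R2.
R4 ← R4 − 2/3·R2.
R3 ← R3 / (-5).
R1 ← R1 + 8·R3.
R2 ← R2 + 49/4·R3.
R4 ← R4 − 5/2·R3.
R4 reduces to 0 = 0, so the extra equation is consistent.
Reading off the reduced rows gives x_1 = 3/4, x_2 = -5/3, x_3 = -9/5.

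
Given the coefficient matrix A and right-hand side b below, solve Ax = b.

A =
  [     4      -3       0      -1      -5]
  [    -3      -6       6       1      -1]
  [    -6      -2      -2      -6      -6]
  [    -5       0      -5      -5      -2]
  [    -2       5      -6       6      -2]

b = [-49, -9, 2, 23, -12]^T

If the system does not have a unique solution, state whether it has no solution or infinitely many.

x_1 = -4, x_2 = 2, x_3 = 0, x_4 = -3, x_5 = 6

Row-reduce the augmented matrix:
R1 ← R1 / (4).
R2 ← R2 + 3·R1.
R3 ← R3 + 6·R1.
R4 ← R4 + 5·R1.
R5 ← R5 + 2·R1.
R2 ← R2 / (-33/4).
R1 ← R1 + 3/4·R2.
R3 ← R3 + 13/2·R2.
R4 ← R4 + 15/4·R2.
R5 ← R5 − 7/2·R2.
R3 ← R3 / (-74/11).
R1 ← R1 + 6/11·R3.
R2 ← R2 + 8/11·R3.
R4 ← R4 + 85/11·R3.
R5 ← R5 + 38/11·R3.
R4 ← R4 / (275/111).
R1 ← R1 − 13/37·R4.
R2 ← R2 − 89/111·R4.
R3 ← R3 − 127/111·R4.
R5 ← R5 − 1061/111·R4.
R5 ← R5 / (-5843/275).
R1 ← R1 + 207/275·R5.
R2 ← R2 + 7/275·R5.
R3 ← R3 + 251/275·R5.
R4 ← R4 − 568/275·R5.
Reading off the reduced rows gives x_1 = -4, x_2 = 2, x_3 = 0, x_4 = -3, x_5 = 6.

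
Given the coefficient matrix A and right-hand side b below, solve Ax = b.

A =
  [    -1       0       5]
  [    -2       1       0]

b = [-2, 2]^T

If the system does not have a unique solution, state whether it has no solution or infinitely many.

infinitely many solutions

Row-reduce:
R1 ← R1 / (-1).
R2 ← R2 + 2·R1.
Rank is 2 with 3 unknowns, leaving x_3 free.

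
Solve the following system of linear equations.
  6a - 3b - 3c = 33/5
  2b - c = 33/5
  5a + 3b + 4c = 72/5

a = 2, b = 14/5, c = -1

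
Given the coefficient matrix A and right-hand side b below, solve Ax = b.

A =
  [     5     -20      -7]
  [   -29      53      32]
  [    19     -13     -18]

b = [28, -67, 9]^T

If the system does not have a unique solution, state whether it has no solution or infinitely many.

Row-reduce:
R1 ← R1 / (5).
R2 ← R2 + 29·R1.
R3 ← R3 − 19·R1.
R2 ← R2 / (-63).
R1 ← R1 + 4·R2.
R3 ← R3 − 63·R2.
Row 3 reduces to 0 = -2, a contradiction. The system is inconsistent.

no solution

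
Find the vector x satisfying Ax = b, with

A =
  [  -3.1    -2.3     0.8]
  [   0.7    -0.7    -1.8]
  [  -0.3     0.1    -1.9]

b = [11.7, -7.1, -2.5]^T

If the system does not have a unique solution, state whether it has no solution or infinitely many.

x_1 = -4, x_2 = 1, x_3 = 2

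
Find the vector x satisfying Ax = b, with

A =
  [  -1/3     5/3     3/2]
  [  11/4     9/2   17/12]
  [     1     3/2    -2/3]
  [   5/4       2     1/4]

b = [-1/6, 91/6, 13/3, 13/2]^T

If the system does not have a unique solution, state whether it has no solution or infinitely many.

Row-reduce the augmented matrix:
R1 ← R1 / (-1/3).
R2 ← R2 − 11/4·R1.
R3 ← R3 − 1·R1.
R4 ← R4 − 5/4·R1.
R2 ← R2 / (73/4).
R1 ← R1 + 5·R2.
R3 ← R3 − 13/2·R2.
R4 ← R4 − 33/4·R2.
R3 ← R3 / (-315/292).
R1 ← R1 + 158/219·R3.
R2 ← R2 − 331/438·R3.
R4 ← R4 + 105/292·R3.
R4 reduces to 0 = 0, so the extra equation is consistent.
Reading off the reduced rows gives x_1 = 5, x_2 = 0, x_3 = 1.

x_1 = 5, x_2 = 0, x_3 = 1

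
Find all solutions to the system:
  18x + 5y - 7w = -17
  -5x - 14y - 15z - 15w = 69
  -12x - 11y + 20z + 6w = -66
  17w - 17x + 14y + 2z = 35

Row-reduce the augmented matrix:
R1 ← R1 / (18).
R2 ← R2 + 5·R1.
R3 ← R3 + 12·R1.
R4 ← R4 + 17·R1.
R2 ← R2 / (-227/18).
R1 ← R1 − 5/18·R2.
R3 ← R3 + 23/3·R2.
R4 ← R4 − 337/18·R2.
R3 ← R3 / (6610/227).
R1 ← R1 + 75/227·R3.
R2 ← R2 − 270/227·R3.
R4 ← R4 + 4601/227·R3.
R4 ← R4 / (-44077/6610).
R1 ← R1 + 833/1322·R4.
R2 ← R2 − 574/661·R4.
R3 ← R3 − 2641/6610·R4.
Reading off the reduced rows gives x = -4, y = 4, z = -2, w = -5.

x = -4, y = 4, z = -2, w = -5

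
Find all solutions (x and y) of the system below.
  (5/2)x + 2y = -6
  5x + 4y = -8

Row-reduce:
R1 ← R1 / (5/2).
R2 ← R2 − 5·R1.
Row 2 reduces to 0 = 4, a contradiction. The system is inconsistent.

no solution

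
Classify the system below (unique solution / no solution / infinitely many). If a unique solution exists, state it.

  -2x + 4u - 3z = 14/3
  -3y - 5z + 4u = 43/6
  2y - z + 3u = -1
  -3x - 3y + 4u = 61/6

Row-reduce the augmented matrix:
R1 ← R1 / (-2).
R4 ← R4 + 3·R1.
R2 ← R2 / (-3).
R3 ← R3 − 2·R2.
R4 ← R4 + 3·R2.
R3 ← R3 / (-13/3).
R1 ← R1 − 3/2·R3.
R2 ← R2 − 5/3·R3.
R4 ← R4 − 19/2·R3.
R4 ← R4 / (167/26).
R1 ← R1 + 1/26·R4.
R2 ← R2 − 11/13·R4.
R3 ← R3 + 17/13·R4.
Reading off the reduced rows gives x = -1, y = -3/2, z = 0, u = 2/3.

x = -1, y = -3/2, z = 0, u = 2/3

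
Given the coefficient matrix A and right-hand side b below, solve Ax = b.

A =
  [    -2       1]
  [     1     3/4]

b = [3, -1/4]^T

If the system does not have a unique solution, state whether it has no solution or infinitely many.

From equation 1: x_2 = 3 + 2·x_1.
Substitute into equation 2 and solve: x_1 = -1.
Then x_2 = 1.

x_1 = -1, x_2 = 1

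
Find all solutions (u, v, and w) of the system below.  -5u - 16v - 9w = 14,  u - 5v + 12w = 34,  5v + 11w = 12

Row-reduce the augmented matrix:
R1 ← R1 / (-5).
R2 ← R2 − 1·R1.
R2 ← R2 / (-41/5).
R1 ← R1 − 16/5·R2.
R3 ← R3 − 5·R2.
R3 ← R3 / (706/41).
R1 ← R1 − 237/41·R3.
R2 ← R2 + 51/41·R3.
Reading off the reduced rows gives u = 0, v = -2, w = 2.

u = 0, v = -2, w = 2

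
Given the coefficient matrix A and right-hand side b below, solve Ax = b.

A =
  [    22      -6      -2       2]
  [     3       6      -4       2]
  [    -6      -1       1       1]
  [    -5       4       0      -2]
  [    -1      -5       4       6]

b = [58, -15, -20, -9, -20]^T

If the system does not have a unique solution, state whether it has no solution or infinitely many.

Row-reduce the augmented matrix:
R1 ← R1 / (22).
R2 ← R2 − 3·R1.
R3 ← R3 + 6·R1.
R4 ← R4 + 5·R1.
R5 ← R5 + 1·R1.
R2 ← R2 / (75/11).
R1 ← R1 + 3/11·R2.
R3 ← R3 + 29/11·R2.
R4 ← R4 − 29/11·R2.
R5 ← R5 + 58/11·R2.
R3 ← R3 / (-74/75).
R1 ← R1 + 6/25·R3.
R2 ← R2 + 41/75·R3.
R4 ← R4 − 74/75·R3.
R5 ← R5 − 77/75·R3.
Swap R4 and R5.
R4 ← R4 / (360/37).
R1 ← R1 + 14/37·R4.
R2 ← R2 + 36/37·R4.
R3 ← R3 + 83/37·R4.
R5 reduces to 0 = 0, so the extra equation is consistent.
Reading off the reduced rows gives x_1 = 3, x_2 = -1, x_3 = 2, x_4 = -5.

x_1 = 3, x_2 = -1, x_3 = 2, x_4 = -5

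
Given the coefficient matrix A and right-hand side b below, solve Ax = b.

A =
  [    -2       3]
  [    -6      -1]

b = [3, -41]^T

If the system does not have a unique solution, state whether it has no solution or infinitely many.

Row-reduce the augmented matrix:
R1 ← R1 / (-2).
R2 ← R2 + 6·R1.
R2 ← R2 / (-10).
R1 ← R1 + 3/2·R2.
Reading off the reduced rows gives x_1 = 6, x_2 = 5.

x_1 = 6, x_2 = 5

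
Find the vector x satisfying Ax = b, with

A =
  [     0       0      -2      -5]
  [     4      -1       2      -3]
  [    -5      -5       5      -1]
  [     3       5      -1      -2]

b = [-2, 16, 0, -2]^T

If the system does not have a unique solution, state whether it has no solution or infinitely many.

x_1 = 3, x_2 = -2, x_3 = 1, x_4 = 0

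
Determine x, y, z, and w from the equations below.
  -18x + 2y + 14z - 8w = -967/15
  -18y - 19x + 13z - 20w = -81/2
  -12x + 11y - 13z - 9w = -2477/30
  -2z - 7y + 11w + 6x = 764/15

x = 3, y = -7/3, z = 1/2, w = 8/5

Row-reduce the augmented matrix:
R1 ← R1 / (-18).
R2 ← R2 + 19·R1.
R3 ← R3 + 12·R1.
R4 ← R4 − 6·R1.
R2 ← R2 / (-181/9).
R1 ← R1 + 1/9·R2.
R3 ← R3 − 29/3·R2.
R4 ← R4 + 19/3·R2.
R3 ← R3 / (-4197/181).
R1 ← R1 + 139/181·R3.
R2 ← R2 − 16/181·R3.
R4 ← R4 − 584/181·R3.
R4 ← R4 / (44863/4197).
R1 ← R1 − 3415/4197·R4.
R2 ← R2 − 2264/4197·R4.
R3 ← R3 − 1669/4197·R4.
Reading off the reduced rows gives x = 3, y = -7/3, z = 1/2, w = 8/5.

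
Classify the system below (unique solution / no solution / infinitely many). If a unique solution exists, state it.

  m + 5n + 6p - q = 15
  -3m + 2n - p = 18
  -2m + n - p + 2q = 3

infinitely many solutions

Row-reduce:
R2 ← R2 + 3·R1.
R3 ← R3 + 2·R1.
R2 ← R2 / (17).
R1 ← R1 − 5·R2.
R3 ← R3 − 11·R2.
R3 ← R3 / (33/17).
R1 ← R1 + 2/17·R3.
R2 ← R2 + 3/17·R3.
Rank is 3 with 4 unknowns, leaving p free.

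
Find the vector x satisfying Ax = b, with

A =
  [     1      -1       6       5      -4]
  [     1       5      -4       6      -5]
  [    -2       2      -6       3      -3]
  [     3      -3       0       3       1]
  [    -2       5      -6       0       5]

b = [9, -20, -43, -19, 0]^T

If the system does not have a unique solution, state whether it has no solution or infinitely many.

Row-reduce the augmented matrix:
R2 ← R2 − 1·R1.
R3 ← R3 + 2·R1.
R4 ← R4 − 3·R1.
R5 ← R5 + 2·R1.
R2 ← R2 / (6).
R1 ← R1 + 1·R2.
R5 ← R5 − 3·R2.
R3 ← R3 / (6).
R1 ← R1 − 13/3·R3.
R2 ← R2 + 5/3·R3.
R4 ← R4 + 18·R3.
R5 ← R5 − 11·R3.
R4 ← R4 / (27).
R1 ← R1 + 38/9·R4.
R2 ← R2 − 34/9·R4.
R3 ← R3 − 13/6·R4.
R5 ← R5 + 43/3·R4.
R5 ← R5 / (571/81).
R1 ← R1 − 158/243·R5.
R2 ← R2 + 103/243·R5.
R3 ← R3 + 37/162·R5.
R4 ← R4 + 20/27·R5.
Reading off the reduced rows gives x_1 = 2, x_2 = 6, x_3 = 6, x_4 = -3, x_5 = 2.

x_1 = 2, x_2 = 6, x_3 = 6, x_4 = -3, x_5 = 2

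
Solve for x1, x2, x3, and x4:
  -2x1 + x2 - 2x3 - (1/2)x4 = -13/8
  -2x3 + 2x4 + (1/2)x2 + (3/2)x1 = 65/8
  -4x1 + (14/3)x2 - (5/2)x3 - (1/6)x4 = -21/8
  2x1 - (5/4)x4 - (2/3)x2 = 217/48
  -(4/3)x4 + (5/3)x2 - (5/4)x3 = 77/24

x1 = 11/4, x2 = 1, x3 = -3/2, x4 = 1/4

Row-reduce the augmented matrix:
R1 ← R1 / (-2).
R2 ← R2 − 3/2·R1.
R3 ← R3 + 4·R1.
R4 ← R4 − 2·R1.
R2 ← R2 / (5/4).
R1 ← R1 + 1/2·R2.
R3 ← R3 − 8/3·R2.
R4 ← R4 − 1/3·R2.
R5 ← R5 − 5/3·R2.
R3 ← R3 / (269/30).
R1 ← R1 + 2/5·R3.
R2 ← R2 + 14/5·R3.
R4 ← R4 + 16/15·R3.
R5 ← R5 − 41/12·R3.
R4 ← R4 / (-8059/3228).
R1 ← R1 − 421/538·R4.
R2 ← R2 − 257/538·R4.
R3 ← R3 + 79/269·R4.
R5 ← R5 + 8059/3228·R4.
R5 reduces to 0 = 0, so the extra equation is consistent.
Reading off the reduced rows gives x1 = 11/4, x2 = 1, x3 = -3/2, x4 = 1/4.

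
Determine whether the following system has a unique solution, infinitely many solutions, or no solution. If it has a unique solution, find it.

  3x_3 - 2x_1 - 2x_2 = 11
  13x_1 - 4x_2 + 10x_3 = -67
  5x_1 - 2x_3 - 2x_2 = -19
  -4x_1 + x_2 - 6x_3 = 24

Row-reduce the augmented matrix:
R1 ← R1 / (-2).
R2 ← R2 − 13·R1.
R3 ← R3 − 5·R1.
R4 ← R4 + 4·R1.
R2 ← R2 / (-17).
R1 ← R1 − 1·R2.
R3 ← R3 + 7·R2.
R4 ← R4 − 5·R2.
R3 ← R3 / (-113/17).
R1 ← R1 − 4/17·R3.
R2 ← R2 + 59/34·R3.
R4 ← R4 + 113/34·R3.
R4 reduces to 0 = 0, so the extra equation is consistent.
Reading off the reduced rows gives x_1 = -5, x_2 = -2, x_3 = -1.

x_1 = -5, x_2 = -2, x_3 = -1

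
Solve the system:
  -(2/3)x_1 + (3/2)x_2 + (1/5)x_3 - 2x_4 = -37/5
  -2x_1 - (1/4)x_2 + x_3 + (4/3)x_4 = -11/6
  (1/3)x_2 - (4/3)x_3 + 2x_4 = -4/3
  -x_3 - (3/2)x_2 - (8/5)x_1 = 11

x_1 = 0, x_2 = -6, x_3 = -2, x_4 = -1

Row-reduce the augmented matrix:
R1 ← R1 / (-2/3).
R2 ← R2 + 2·R1.
R4 ← R4 + 8/5·R1.
R2 ← R2 / (-19/4).
R1 ← R1 + 9/4·R2.
R3 ← R3 − 1/3·R2.
R4 ← R4 + 51/10·R2.
R3 ← R3 / (-124/95).
R1 ← R1 + 93/190·R3.
R2 ← R2 + 8/95·R3.
R4 ← R4 + 907/475·R3.
R4 ← R4 / (-18839/2790).
R1 ← R1 + 17/12·R4.
R2 ← R2 + 476/279·R4.
R3 ← R3 + 1075/558·R4.
Reading off the reduced rows gives x_1 = 0, x_2 = -6, x_3 = -2, x_4 = -1.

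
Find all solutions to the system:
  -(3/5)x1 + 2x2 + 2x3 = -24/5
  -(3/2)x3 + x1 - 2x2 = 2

Row-reduce:
R1 ← R1 / (-3/5).
R2 ← R2 − 1·R1.
R2 ← R2 / (4/3).
R1 ← R1 + 10/3·R2.
Rank is 2 with 3 unknowns, leaving x3 free.

infinitely many solutions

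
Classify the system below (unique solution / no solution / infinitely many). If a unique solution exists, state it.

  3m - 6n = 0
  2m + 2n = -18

m = -6, n = -3

Row-reduce the augmented matrix:
R1 ← R1 / (3).
R2 ← R2 − 2·R1.
R2 ← R2 / (6).
R1 ← R1 + 2·R2.
Reading off the reduced rows gives m = -6, n = -3.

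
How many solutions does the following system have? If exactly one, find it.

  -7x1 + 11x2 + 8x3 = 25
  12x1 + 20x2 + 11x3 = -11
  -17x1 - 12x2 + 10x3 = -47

Row-reduce the augmented matrix:
R1 ← R1 / (-7).
R2 ← R2 − 12·R1.
R3 ← R3 + 17·R1.
R2 ← R2 / (272/7).
R1 ← R1 + 11/7·R2.
R3 ← R3 + 271/7·R2.
R3 ← R3 / (4133/272).
R1 ← R1 + 39/272·R3.
R2 ← R2 − 173/272·R3.
Reading off the reduced rows gives x1 = -3, x2 = 4, x3 = -5.

x1 = -3, x2 = 4, x3 = -5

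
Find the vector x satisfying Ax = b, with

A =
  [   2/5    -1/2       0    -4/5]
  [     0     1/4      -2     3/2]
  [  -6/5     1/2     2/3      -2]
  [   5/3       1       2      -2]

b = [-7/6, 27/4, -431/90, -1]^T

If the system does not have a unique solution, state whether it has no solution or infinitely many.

x_1 = 2, x_2 = 7/3, x_3 = -7/3, x_4 = 1

Row-reduce the augmented matrix:
R1 ← R1 / (2/5).
R3 ← R3 + 6/5·R1.
R4 ← R4 − 5/3·R1.
R2 ← R2 / (1/4).
R1 ← R1 + 5/4·R2.
R3 ← R3 + 1·R2.
R4 ← R4 − 37/12·R2.
R3 ← R3 / (-22/3).
R1 ← R1 + 10·R3.
R2 ← R2 + 8·R3.
R4 ← R4 − 80/3·R3.
R4 ← R4 / (-749/66).
R1 ← R1 − 73/22·R4.
R2 ← R2 − 234/55·R4.
R3 ← R3 + 12/55·R4.
Reading off the reduced rows gives x_1 = 2, x_2 = 7/3, x_3 = -7/3, x_4 = 1.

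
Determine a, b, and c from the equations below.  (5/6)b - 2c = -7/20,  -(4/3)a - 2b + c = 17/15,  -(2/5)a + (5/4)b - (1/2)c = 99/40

Row-reduce the augmented matrix:
Swap R1 and R2.
R1 ← R1 / (-4/3).
R3 ← R3 + 2/5·R1.
R2 ← R2 / (5/6).
R1 ← R1 − 3/2·R2.
R3 ← R3 − 37/20·R2.
R3 ← R3 / (91/25).
R1 ← R1 − 57/20·R3.
R2 ← R2 + 12/5·R3.
Reading off the reduced rows gives a = -5/2, b = 3/2, c = 4/5.

a = -5/2, b = 3/2, c = 4/5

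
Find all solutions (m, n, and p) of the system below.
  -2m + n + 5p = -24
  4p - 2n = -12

Row-reduce:
R1 ← R1 / (-2).
R2 ← R2 / (-2).
R1 ← R1 + 1/2·R2.
Rank is 2 with 3 unknowns, leaving p free.

infinitely many solutions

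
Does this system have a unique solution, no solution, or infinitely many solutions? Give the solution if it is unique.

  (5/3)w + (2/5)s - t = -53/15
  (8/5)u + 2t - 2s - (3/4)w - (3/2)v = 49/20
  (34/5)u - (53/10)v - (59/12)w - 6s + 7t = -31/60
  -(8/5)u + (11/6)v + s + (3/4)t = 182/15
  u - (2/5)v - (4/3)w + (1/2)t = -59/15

infinitely many solutions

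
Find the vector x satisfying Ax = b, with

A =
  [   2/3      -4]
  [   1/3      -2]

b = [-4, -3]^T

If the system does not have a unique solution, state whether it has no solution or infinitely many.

Row-reduce:
R1 ← R1 / (2/3).
R2 ← R2 − 1/3·R1.
Row 2 reduces to 0 = -1, a contradiction. The system is inconsistent.

no solution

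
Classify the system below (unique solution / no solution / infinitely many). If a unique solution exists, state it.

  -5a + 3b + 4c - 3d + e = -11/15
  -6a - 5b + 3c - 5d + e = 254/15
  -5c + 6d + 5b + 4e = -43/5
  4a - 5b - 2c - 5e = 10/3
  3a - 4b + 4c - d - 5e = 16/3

a = -1, b = -7/3, c = 2/3, d = 2/3, e = 3/5

Row-reduce the augmented matrix:
R1 ← R1 / (-5).
R2 ← R2 + 6·R1.
R4 ← R4 − 4·R1.
R5 ← R5 − 3·R1.
R2 ← R2 / (-43/5).
R1 ← R1 + 3/5·R2.
R3 ← R3 − 5·R2.
R4 ← R4 + 13/5·R2.
R5 ← R5 + 11/5·R2.
R3 ← R3 / (-260/43).
R1 ← R1 + 29/43·R3.
R2 ← R2 − 9/43·R3.
R4 ← R4 − 75/43·R3.
R5 ← R5 − 295/43·R3.
R4 ← R4 / (-25/52).
R1 ← R1 − 31/260·R4.
R2 ← R2 − 89/260·R4.
R3 ← R3 + 223/260·R4.
R5 ← R5 − 179/52·R4.
R5 ← R5 / (-539/25).
R1 ← R1 + 171/125·R5.
R2 ← R2 + 249/125·R5.
R3 ← R3 − 593/125·R5.
R4 ← R4 − 157/25·R5.
Reading off the reduced rows gives a = -1, b = -7/3, c = 2/3, d = 2/3, e = 3/5.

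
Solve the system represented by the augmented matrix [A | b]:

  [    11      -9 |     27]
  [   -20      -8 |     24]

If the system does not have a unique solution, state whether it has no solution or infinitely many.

x_1 = 0, x_2 = -3

Row-reduce the augmented matrix:
R1 ← R1 / (11).
R2 ← R2 + 20·R1.
R2 ← R2 / (-268/11).
R1 ← R1 + 9/11·R2.
Reading off the reduced rows gives x_1 = 0, x_2 = -3.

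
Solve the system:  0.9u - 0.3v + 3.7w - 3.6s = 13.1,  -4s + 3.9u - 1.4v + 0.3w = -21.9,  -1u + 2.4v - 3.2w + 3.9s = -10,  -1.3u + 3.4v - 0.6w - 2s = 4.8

Row-reduce the augmented matrix:
R1 ← R1 / (9/10).
R2 ← R2 − 39/10·R1.
R3 ← R3 + 1·R1.
R4 ← R4 + 13/10·R1.
R2 ← R2 / (-1/10).
R1 ← R1 + 1/3·R2.
R3 ← R3 − 31/15·R2.
R4 ← R4 − 89/30·R2.
R3 ← R3 / (-14591/45).
R1 ← R1 − 509/9·R3.
R2 ← R2 − 472/3·R3.
R4 ← R4 + 41581/90·R3.
R4 ← R4 / (-1318051/291820).
R1 ← R1 + 25365/29182·R4.
R2 ← R2 − 4048/14591·R4.
R3 ← R3 + 21567/29182·R4.
Reading off the reduced rows gives u = -6, v = 0, w = 5, s = 0.

u = -6, v = 0, w = 5, s = 0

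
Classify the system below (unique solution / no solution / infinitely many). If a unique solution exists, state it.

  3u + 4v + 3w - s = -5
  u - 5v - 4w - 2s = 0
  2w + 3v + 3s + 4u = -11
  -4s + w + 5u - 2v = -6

Row-reduce the augmented matrix:
R1 ← R1 / (3).
R2 ← R2 − 1·R1.
R3 ← R3 − 4·R1.
R4 ← R4 − 5·R1.
R2 ← R2 / (-19/3).
R1 ← R1 − 4/3·R2.
R3 ← R3 + 7/3·R2.
R4 ← R4 + 26/3·R2.
R3 ← R3 / (-3/19).
R1 ← R1 + 1/19·R3.
R2 ← R2 − 15/19·R3.
R4 ← R4 − 54/19·R3.
R4 ← R4 / (89).
R1 ← R1 + 7/3·R4.
R2 ← R2 − 25·R4.
R3 ← R3 + 94/3·R4.
Reading off the reduced rows gives u = -2, v = 0, w = 0, s = -1.

u = -2, v = 0, w = 0, s = -1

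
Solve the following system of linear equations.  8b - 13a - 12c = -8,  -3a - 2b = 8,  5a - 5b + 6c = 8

infinitely many solutions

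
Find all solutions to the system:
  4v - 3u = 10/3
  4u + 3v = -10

u = -2, v = -2/3

Row-reduce the augmented matrix:
R1 ← R1 / (-3).
R2 ← R2 − 4·R1.
R2 ← R2 / (25/3).
R1 ← R1 + 4/3·R2.
Reading off the reduced rows gives u = -2, v = -2/3.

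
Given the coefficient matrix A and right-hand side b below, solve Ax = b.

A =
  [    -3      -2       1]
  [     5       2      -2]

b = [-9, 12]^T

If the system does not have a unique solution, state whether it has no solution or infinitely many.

infinitely many solutions

Row-reduce:
R1 ← R1 / (-3).
R2 ← R2 − 5·R1.
R2 ← R2 / (-4/3).
R1 ← R1 − 2/3·R2.
Rank is 2 with 3 unknowns, leaving x_3 free.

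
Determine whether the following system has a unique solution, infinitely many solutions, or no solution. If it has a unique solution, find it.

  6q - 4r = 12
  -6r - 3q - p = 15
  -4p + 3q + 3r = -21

p = 3, q = 0, r = -3

Row-reduce the augmented matrix:
Swap R1 and R2.
R1 ← R1 / (-1).
R3 ← R3 + 4·R1.
R2 ← R2 / (6).
R1 ← R1 − 3·R2.
R3 ← R3 − 15·R2.
R3 ← R3 / (37).
R1 ← R1 − 8·R3.
R2 ← R2 + 2/3·R3.
Reading off the reduced rows gives p = 3, q = 0, r = -3.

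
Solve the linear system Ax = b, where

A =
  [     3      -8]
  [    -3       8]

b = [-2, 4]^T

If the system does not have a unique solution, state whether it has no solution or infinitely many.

Row-reduce:
R1 ← R1 / (3).
R2 ← R2 + 3·R1.
Row 2 reduces to 0 = 2, a contradiction. The system is inconsistent.

no solution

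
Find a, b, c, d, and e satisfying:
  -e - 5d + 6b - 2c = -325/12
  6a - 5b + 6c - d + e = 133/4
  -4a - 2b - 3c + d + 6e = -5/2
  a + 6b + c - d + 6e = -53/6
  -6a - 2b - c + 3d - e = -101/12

a = 3, b = -5/2, c = 2/3, d = 2, e = 3/4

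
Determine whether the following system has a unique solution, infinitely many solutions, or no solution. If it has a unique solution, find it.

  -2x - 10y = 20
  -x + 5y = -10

Row-reduce the augmented matrix:
R1 ← R1 / (-2).
R2 ← R2 + 1·R1.
R2 ← R2 / (10).
R1 ← R1 − 5·R2.
Reading off the reduced rows gives x = 0, y = -2.

x = 0, y = -2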